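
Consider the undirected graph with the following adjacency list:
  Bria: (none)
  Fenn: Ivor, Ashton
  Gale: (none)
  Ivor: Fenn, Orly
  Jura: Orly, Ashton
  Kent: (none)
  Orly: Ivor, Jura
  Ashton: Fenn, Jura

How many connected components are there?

Gale is isolated — a component by itself.
Kent is isolated — a component by itself.
Bria is isolated — a component by itself.
Starting from Fenn we can reach Fenn, Ivor, Jura, Orly, Ashton. That is one component of size 5.
Total: 4 components.

4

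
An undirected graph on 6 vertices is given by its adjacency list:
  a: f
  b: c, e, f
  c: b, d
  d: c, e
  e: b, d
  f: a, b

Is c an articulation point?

Deleting c leaves 1 component (was 1) (its neighbors b, d remain connected to each other), so c is not a cut vertex.

No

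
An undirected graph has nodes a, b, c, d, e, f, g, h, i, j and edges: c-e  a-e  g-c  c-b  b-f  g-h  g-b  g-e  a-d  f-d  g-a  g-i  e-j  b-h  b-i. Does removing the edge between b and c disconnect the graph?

No

After removing b-c, the path b-g-c still connects them, so the edge is not a bridge.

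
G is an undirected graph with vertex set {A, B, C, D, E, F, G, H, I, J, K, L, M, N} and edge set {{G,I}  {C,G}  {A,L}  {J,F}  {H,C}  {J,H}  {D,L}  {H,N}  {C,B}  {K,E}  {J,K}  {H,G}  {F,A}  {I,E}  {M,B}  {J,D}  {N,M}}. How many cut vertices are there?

Removing J increases the component count from 1 to 2, so J is a cut vertex.
By contrast removing I leaves 1 component; it is not a cut vertex. No other vertex is a cut vertex either.

1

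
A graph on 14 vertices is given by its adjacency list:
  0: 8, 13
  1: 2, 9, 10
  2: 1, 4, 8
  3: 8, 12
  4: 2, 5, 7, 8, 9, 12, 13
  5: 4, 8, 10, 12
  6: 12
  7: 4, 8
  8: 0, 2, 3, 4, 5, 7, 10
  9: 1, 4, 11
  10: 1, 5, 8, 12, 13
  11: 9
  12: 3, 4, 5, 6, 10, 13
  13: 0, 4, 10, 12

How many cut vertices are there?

Removing 9 increases the component count from 1 to 2, so 9 is a cut vertex.
Removing 12 increases the component count from 1 to 2, so 12 is a cut vertex.
By contrast removing 11 leaves 1 component; it is not a cut vertex. No other vertex is a cut vertex either.

2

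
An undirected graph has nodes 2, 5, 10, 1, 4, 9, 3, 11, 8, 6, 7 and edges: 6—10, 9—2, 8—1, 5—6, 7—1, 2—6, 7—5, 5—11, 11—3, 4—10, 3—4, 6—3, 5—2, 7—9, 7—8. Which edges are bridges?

none

The edges on the cycle 7-8-1-7 are not bridges since each lies on that cycle.
Every edge lies on some cycle, so there are no bridges.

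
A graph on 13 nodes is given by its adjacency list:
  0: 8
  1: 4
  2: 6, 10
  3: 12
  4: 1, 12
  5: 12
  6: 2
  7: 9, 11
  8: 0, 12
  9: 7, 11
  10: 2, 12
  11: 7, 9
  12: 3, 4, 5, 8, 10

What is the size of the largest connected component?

10

Starting from 7 we can reach 7, 9, 11. That is one component of size 3.
Starting from 0 we can reach 0, 1, 2, 3, 4, 5, 6, 8, 10, 12. That is one component of size 10.
The largest has 10 vertices.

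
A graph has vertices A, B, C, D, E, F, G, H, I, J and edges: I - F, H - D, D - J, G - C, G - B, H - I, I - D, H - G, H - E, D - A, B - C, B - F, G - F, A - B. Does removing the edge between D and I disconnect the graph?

No

After removing D - I, the path D-H-I still connects them, so the edge is not a bridge.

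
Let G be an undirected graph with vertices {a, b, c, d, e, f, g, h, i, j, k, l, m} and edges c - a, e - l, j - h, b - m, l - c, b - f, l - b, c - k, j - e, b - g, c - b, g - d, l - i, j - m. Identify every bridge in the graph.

a-c, b-f, b-g, c-k, d-g, h-j, i-l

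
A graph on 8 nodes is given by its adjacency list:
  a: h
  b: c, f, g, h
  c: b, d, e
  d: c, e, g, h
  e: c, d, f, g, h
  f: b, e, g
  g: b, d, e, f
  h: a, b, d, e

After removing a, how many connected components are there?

With a gone, the remaining components are: {b, c, d, e, f, g, h}.
That is 1 component.

1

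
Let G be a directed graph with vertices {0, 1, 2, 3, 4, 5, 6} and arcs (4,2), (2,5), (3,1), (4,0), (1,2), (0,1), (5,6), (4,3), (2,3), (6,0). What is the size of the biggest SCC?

6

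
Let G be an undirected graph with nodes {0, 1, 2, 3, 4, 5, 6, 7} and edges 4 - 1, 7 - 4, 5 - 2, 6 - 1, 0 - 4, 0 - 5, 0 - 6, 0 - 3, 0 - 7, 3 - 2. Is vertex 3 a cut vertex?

Deleting 3 leaves 1 component (was 1) (its neighbors 0, 2 remain connected to each other), so 3 is not a cut vertex.

No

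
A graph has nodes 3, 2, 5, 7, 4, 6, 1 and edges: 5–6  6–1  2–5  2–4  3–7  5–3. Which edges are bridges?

1-6, 2-4, 2-5, 3-5, 3-7, 5-6

removing 5–6 disconnects 5 from 6; removing 5–3 disconnects 5 from 3; removing 5–2 disconnects 5 from 2; removing 3–7 disconnects 3 from 7 — these are bridges.
In total 6 edges are bridges.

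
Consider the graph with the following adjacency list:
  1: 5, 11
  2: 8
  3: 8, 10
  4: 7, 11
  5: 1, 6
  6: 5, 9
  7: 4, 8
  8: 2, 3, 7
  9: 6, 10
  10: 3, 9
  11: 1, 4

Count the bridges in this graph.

1

The edges on the cycle 3-10-9-6-5-1-11-4-7-8-3 are not bridges since each lies on that cycle.
But removing 8-2 disconnects 8 from 2 — this is a bridge.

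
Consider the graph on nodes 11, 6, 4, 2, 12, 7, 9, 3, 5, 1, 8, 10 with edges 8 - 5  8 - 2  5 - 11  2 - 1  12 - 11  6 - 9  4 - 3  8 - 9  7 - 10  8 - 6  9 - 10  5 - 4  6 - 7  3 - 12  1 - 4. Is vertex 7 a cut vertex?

Deleting 7 leaves 1 component (was 1) (its neighbors 6, 10 remain connected to each other), so 7 is not a cut vertex.

No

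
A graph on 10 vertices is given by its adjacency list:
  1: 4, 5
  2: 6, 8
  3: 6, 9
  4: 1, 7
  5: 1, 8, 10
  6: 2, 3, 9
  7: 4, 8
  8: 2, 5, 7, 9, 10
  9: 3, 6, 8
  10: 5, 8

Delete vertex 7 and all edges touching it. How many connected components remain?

1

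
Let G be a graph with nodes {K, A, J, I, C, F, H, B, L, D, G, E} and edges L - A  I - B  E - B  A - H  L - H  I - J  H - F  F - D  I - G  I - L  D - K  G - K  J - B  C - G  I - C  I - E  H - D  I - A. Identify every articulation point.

Removing I increases the component count from 1 to 2, so I is a cut vertex.
By contrast removing J leaves 1 component; it is not a cut vertex. No other vertex is a cut vertex either.

I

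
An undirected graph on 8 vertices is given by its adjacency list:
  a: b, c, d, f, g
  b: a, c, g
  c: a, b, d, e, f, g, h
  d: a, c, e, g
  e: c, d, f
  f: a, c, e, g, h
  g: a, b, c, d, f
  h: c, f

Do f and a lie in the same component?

Yes

From f we can reach a, b, c, d, e, f, g, h, which includes a.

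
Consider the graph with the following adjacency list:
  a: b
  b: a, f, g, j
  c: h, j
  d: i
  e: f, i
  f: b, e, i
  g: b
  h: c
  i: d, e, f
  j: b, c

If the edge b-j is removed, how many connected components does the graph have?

2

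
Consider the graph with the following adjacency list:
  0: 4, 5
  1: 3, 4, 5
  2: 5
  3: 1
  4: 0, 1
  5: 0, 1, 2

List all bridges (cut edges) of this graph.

The edges on the cycle 1-5-0-4-1 are not bridges since each lies on that cycle.
But removing 5-2 disconnects 5 from 2; removing 1-3 disconnects 1 from 3 — these are bridges.

1-3, 2-5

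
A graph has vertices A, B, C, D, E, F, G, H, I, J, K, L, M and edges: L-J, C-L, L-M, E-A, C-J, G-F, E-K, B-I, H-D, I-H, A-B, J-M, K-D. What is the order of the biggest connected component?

Starting from F we can reach F, G. That is one component of size 2.
Starting from C we can reach C, J, L, M. That is one component of size 4.
Starting from A we can reach A, B, D, E, H, I, K. That is one component of size 7.
The largest has 7 vertices.

7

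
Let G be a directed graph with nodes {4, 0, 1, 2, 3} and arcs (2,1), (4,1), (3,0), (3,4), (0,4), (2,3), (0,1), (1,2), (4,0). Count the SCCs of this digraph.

{0, 1, 2, 3, 4} are all mutually reachable — one SCC of size 5.
That gives 1 strongly connected component.

1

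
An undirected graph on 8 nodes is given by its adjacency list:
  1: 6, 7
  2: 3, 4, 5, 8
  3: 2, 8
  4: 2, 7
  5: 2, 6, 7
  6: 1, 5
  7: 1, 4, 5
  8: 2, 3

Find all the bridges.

The edges on the cycle 2-8-3-2 are not bridges since each lies on that cycle.
Every edge lies on some cycle, so there are no bridges.

none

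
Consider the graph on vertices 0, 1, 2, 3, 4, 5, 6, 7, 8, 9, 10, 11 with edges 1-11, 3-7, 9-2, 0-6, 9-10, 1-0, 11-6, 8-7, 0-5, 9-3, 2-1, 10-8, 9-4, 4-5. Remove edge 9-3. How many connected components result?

1

9 and 3 are still connected via 9-10-8-7-3, so the component count stays at 1.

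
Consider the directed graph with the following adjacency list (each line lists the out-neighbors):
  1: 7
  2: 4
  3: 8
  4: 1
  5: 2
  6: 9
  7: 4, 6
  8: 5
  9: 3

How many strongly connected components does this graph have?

1

{1, 2, 3, 4, 5, 6, 7, 8, 9} are all mutually reachable — one SCC of size 9.
That gives 1 strongly connected component.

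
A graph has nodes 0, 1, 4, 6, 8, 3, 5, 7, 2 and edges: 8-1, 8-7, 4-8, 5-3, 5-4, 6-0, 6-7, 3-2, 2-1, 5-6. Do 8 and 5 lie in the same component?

Yes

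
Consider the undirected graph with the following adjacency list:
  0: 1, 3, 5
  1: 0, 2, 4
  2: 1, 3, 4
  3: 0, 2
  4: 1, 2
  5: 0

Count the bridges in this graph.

The edges on the cycle 2-1-0-3-2 are not bridges since each lies on that cycle.
But removing 0-5 disconnects 0 from 5 — this is a bridge.

1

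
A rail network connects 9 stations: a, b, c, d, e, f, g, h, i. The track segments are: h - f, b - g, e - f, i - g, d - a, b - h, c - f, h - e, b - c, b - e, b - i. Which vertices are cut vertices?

Removing b increases the component count from 2 to 3, so b is a cut vertex.
By contrast removing i leaves 2 components; it is not a cut vertex. No other vertex is a cut vertex either.

b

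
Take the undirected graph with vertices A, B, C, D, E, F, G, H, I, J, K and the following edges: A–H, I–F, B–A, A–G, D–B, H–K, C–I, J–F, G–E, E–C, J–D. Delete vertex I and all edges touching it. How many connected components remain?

1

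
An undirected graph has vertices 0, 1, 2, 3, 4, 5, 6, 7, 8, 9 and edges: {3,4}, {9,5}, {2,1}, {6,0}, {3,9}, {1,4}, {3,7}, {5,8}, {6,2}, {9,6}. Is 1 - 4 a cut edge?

After removing 1 - 4, the path 1-2-6-9-3-4 still connects them, so the edge is not a bridge.

No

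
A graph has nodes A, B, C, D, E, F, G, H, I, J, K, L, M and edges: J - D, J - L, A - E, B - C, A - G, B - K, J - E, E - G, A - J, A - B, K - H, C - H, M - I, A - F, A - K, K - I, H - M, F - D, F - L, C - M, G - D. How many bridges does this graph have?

0

The edges on the cycle C-H-M-C are not bridges since each lies on that cycle.
Every edge lies on some cycle, so there are no bridges.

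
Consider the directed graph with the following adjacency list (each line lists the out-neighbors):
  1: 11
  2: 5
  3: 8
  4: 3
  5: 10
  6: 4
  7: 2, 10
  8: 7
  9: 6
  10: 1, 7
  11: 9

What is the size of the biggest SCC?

{1, 2, 3, 4, 5, 6, 7, 8, 9, 10, 11} are all mutually reachable — one SCC of size 11.
The largest has 11 vertices.

11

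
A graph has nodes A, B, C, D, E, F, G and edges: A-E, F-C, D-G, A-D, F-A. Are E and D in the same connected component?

Yes

From E we can reach A, C, D, E, F, G, which includes D.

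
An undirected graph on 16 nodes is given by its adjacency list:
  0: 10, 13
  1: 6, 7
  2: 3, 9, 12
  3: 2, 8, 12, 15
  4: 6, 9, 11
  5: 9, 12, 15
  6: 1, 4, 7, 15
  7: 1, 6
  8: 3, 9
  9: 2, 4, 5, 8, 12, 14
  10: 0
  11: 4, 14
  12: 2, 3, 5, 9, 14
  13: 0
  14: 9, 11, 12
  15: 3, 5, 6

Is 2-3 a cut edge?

No

After removing 2-3, the path 2-12-3 still connects them, so the edge is not a bridge.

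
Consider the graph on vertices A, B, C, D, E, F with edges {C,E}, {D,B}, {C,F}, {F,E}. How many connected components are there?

A is isolated — a component by itself.
Starting from B we can reach B, D. That is one component of size 2.
Starting from C we can reach C, E, F. That is one component of size 3.
Total: 3 components.

3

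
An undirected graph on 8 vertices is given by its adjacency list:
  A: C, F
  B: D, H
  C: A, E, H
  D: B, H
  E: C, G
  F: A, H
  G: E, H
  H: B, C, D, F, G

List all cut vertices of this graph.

H

Removing H increases the component count from 1 to 2, so H is a cut vertex.
By contrast removing C leaves 1 component; it is not a cut vertex. No other vertex is a cut vertex either.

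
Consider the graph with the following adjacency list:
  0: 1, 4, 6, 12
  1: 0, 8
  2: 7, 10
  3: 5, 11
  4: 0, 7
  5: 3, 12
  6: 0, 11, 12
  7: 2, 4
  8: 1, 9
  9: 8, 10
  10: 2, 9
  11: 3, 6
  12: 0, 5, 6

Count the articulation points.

Removing 0 increases the component count from 1 to 2, so 0 is a cut vertex.
By contrast removing 2 leaves 1 component; it is not a cut vertex. No other vertex is a cut vertex either.

1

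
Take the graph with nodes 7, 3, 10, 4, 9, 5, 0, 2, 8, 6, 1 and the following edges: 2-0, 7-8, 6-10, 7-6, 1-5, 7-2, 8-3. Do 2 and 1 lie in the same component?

The component containing 2 is {0, 2, 3, 6, 7, 8, 10}, and 1 is not in it.

No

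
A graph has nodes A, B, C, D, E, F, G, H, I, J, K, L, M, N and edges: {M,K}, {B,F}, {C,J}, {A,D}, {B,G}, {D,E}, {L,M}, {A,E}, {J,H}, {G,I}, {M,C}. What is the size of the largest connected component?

6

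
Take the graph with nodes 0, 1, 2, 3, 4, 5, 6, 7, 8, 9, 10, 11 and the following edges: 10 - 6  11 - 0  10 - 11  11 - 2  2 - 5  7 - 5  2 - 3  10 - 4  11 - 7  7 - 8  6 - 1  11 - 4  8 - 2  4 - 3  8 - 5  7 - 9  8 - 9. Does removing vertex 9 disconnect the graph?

No

Deleting 9 leaves 1 component (was 1) (its neighbors 7, 8 remain connected to each other), so 9 is not a cut vertex.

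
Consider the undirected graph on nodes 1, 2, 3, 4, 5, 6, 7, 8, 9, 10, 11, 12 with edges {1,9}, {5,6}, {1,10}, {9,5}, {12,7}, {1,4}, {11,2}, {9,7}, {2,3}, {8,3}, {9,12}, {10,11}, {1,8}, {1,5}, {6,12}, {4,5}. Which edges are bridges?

none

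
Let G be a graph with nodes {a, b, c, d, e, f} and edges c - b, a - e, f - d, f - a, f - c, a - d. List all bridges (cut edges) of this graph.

a-e, b-c, c-f

The edges on the cycle f-a-d-f are not bridges since each lies on that cycle.
But removing c - b disconnects c from b; removing a - e disconnects a from e; removing f - c disconnects f from c — these are bridges.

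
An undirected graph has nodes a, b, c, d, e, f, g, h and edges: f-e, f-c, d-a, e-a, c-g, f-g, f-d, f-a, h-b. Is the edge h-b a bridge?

Yes

Removing h-b leaves no path between h and b: the component count goes from 2 to 3. So it is a bridge.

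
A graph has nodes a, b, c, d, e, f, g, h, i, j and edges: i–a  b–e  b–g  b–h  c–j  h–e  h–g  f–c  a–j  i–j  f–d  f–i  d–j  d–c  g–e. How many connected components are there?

2

Starting from b we can reach b, e, g, h. That is one component of size 4.
Starting from a we can reach a, c, d, f, i, j. That is one component of size 6.
Total: 2 components.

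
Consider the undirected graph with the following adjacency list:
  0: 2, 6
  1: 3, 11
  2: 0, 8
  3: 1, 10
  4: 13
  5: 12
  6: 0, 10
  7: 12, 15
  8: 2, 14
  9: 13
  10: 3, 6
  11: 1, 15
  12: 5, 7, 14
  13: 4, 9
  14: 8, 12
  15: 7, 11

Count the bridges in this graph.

3

The edges on the cycle 1-11-15-7-12-14-8-2-0-6-10-3-1 are not bridges since each lies on that cycle.
But removing 9-13 disconnects 9 from 13; removing 13-4 disconnects 13 from 4; removing 12-5 disconnects 12 from 5 — these are bridges.
That makes 3 bridges.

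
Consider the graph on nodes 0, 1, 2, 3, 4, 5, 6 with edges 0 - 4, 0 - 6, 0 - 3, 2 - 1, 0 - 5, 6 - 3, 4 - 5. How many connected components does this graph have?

2

Starting from 1 we can reach 1, 2. That is one component of size 2.
Starting from 0 we can reach 0, 3, 4, 5, 6. That is one component of size 5.
Total: 2 components.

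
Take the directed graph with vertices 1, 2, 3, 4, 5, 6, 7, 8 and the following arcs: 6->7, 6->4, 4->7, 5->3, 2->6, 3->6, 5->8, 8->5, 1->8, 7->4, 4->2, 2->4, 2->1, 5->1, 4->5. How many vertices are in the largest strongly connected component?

8

{1, 2, 3, 4, 5, 6, 7, 8} are all mutually reachable — one SCC of size 8.
The largest has 8 vertices.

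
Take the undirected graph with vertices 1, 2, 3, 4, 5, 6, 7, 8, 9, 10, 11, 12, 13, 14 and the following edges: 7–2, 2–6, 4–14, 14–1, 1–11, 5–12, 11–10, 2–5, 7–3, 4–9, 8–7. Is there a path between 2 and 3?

Yes

From 2 we can reach 2, 3, 5, 6, 7, 8, 12, which includes 3.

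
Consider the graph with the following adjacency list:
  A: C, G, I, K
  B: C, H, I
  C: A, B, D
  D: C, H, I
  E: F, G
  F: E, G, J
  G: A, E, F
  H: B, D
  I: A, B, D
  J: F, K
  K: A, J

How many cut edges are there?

0

The edges on the cycle C-B-H-D-C are not bridges since each lies on that cycle.
Every edge lies on some cycle, so there are no bridges.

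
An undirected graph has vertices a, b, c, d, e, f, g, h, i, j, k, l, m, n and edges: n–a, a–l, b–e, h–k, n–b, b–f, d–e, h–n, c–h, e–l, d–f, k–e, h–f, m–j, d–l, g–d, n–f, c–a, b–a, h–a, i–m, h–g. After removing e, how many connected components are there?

With e gone, the remaining components are: {i, j, m}; {a, b, c, d, f, g, h, k, l, n}.
That is 2 components.

2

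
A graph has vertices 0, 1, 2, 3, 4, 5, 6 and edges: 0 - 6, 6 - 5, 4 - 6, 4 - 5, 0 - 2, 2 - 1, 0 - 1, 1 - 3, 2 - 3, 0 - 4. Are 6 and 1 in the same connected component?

From 6 we can reach 0, 1, 2, 3, 4, 5, 6, which includes 1.

Yes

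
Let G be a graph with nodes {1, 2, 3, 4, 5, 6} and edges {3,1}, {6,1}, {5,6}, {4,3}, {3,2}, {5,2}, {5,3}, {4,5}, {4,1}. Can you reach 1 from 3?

From 3 we can reach 1, 2, 3, 4, 5, 6, which includes 1.

Yes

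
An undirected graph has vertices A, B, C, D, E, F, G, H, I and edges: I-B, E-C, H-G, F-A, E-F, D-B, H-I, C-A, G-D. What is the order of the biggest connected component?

Starting from A we can reach A, C, E, F. That is one component of size 4.
Starting from B we can reach B, D, G, H, I. That is one component of size 5.
The largest has 5 vertices.

5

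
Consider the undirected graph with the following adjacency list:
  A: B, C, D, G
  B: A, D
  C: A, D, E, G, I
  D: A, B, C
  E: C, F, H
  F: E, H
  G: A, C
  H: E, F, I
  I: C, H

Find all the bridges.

none

The edges on the cycle C-D-B-A-C are not bridges since each lies on that cycle.
Every edge lies on some cycle, so there are no bridges.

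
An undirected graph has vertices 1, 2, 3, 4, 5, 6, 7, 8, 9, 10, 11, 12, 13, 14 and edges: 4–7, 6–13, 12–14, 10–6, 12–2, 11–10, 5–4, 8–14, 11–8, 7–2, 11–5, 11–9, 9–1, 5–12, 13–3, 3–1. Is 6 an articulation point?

Deleting 6 leaves 1 component (was 1) (its neighbors 10, 13 remain connected to each other), so 6 is not a cut vertex.

No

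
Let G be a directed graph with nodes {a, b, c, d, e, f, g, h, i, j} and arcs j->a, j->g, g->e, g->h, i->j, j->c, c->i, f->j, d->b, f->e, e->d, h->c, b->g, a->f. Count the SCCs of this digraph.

1

{a, b, c, d, e, f, g, h, i, j} are all mutually reachable — one SCC of size 10.
That gives 1 strongly connected component.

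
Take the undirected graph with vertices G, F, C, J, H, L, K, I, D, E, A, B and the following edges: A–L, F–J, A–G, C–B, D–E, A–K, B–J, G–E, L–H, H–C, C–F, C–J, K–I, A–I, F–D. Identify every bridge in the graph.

The edges on the cycle A-K-I-A are not bridges since each lies on that cycle.
Every edge lies on some cycle, so there are no bridges.

none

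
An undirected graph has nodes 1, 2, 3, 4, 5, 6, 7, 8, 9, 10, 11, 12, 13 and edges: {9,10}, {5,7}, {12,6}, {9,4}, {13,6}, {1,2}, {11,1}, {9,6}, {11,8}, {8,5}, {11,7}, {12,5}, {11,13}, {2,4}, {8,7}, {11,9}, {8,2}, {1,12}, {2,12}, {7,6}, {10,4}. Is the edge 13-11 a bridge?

No

After removing 13-11, the path 13-6-9-11 still connects them, so the edge is not a bridge.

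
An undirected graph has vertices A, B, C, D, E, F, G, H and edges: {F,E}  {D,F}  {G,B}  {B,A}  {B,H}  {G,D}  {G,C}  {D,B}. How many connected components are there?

Starting from A we can reach A, B, C, D, E, F, G, H. That is one component of size 8.
Total: 1 component.

1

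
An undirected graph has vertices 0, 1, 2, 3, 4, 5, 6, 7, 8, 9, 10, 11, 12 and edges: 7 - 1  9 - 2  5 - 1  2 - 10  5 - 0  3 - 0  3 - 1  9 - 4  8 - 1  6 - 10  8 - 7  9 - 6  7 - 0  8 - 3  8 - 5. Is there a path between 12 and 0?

No

The component containing 12 is {12}, and 0 is not in it.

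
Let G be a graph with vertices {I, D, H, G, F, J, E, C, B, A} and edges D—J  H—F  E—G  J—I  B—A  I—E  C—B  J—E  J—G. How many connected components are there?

3

Starting from F we can reach F, H. That is one component of size 2.
Starting from A we can reach A, B, C. That is one component of size 3.
Starting from D we can reach D, E, G, I, J. That is one component of size 5.
Total: 3 components.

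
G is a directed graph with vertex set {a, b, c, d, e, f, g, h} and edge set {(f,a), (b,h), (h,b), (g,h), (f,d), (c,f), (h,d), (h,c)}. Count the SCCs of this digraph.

{b, h} are all mutually reachable — one SCC of size 2.
{d} is an SCC by itself.
{a} is an SCC by itself.
{g} is an SCC by itself.
{e} is an SCC by itself.
(and 2 more singleton SCCs)
That gives 7 strongly connected components.

7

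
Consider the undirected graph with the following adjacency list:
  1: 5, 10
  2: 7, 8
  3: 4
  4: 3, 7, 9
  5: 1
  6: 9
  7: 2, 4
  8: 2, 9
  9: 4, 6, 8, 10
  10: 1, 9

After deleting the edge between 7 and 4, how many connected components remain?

7 and 4 are still connected via 7-2-8-9-4, so the component count stays at 1.

1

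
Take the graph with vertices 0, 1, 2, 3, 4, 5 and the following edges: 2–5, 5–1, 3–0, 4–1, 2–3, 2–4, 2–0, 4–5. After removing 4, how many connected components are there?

With 4 gone, the remaining components are: {0, 1, 2, 3, 5}.
That is 1 component.

1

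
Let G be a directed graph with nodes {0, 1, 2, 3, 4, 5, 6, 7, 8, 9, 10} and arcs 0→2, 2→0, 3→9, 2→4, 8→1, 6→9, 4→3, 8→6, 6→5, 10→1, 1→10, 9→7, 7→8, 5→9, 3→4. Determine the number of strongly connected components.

4

{5, 6, 7, 8, 9} are all mutually reachable — one SCC of size 5.
{3, 4} are all mutually reachable — one SCC of size 2.
{1, 10} are all mutually reachable — one SCC of size 2.
{0, 2} are all mutually reachable — one SCC of size 2.
That gives 4 strongly connected components.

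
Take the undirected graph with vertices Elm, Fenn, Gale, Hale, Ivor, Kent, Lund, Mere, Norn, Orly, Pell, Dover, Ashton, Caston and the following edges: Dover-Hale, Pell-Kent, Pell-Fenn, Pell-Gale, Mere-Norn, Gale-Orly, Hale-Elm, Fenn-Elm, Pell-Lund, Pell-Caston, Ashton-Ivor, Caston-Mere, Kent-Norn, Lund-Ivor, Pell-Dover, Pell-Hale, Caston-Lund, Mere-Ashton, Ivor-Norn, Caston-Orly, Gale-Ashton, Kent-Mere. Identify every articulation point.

Pell

Removing Pell increases the component count from 1 to 2, so Pell is a cut vertex.
By contrast removing Kent leaves 1 component; it is not a cut vertex. No other vertex is a cut vertex either.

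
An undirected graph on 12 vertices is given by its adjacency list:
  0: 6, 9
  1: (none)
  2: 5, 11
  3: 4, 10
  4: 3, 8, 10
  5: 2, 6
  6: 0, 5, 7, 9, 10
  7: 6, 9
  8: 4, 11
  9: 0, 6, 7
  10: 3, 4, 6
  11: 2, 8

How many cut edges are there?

The edges on the cycle 6-0-9-6 are not bridges since each lies on that cycle.
Every edge lies on some cycle, so there are no bridges.

0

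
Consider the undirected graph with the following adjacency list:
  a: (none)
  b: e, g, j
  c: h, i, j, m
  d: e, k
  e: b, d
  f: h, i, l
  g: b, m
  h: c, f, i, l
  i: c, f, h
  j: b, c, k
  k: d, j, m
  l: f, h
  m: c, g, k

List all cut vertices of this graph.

c

Removing c increases the component count from 2 to 3, so c is a cut vertex.
By contrast removing f leaves 2 components; it is not a cut vertex. No other vertex is a cut vertex either.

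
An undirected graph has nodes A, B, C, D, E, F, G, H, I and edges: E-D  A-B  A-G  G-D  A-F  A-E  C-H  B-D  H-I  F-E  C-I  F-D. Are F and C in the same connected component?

The component containing F is {A, B, D, E, F, G}, and C is not in it.

No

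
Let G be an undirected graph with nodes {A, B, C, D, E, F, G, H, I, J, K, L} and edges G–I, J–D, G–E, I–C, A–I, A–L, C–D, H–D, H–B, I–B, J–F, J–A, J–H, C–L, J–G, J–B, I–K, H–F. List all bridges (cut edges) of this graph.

The edges on the cycle J-G-I-C-L-A-J are not bridges since each lies on that cycle.
But removing I–K disconnects I from K; removing E–G disconnects E from G — these are bridges.

E-G, I-K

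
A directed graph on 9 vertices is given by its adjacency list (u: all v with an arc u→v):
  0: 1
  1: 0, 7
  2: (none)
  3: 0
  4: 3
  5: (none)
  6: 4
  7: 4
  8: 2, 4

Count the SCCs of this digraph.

{0, 1, 3, 4, 7} are all mutually reachable — one SCC of size 5.
{5} is an SCC by itself.
{2} is an SCC by itself.
{8} is an SCC by itself.
{6} is an SCC by itself.
That gives 5 strongly connected components.

5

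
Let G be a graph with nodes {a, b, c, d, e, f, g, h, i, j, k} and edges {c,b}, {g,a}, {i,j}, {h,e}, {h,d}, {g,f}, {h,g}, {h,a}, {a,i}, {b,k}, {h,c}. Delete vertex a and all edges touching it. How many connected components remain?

With a gone, the remaining components are: {i, j}; {b, c, d, e, f, g, h, k}.
That is 2 components.

2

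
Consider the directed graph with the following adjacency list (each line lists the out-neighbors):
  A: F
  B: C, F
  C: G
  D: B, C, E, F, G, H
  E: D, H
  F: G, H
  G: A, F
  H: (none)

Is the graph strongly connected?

There is no directed path from A to C, so the graph is not strongly connected.

No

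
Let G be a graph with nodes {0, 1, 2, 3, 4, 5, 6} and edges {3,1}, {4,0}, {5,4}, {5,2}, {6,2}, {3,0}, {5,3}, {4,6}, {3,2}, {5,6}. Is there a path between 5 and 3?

From 5 we can reach 0, 1, 2, 3, 4, 5, 6, which includes 3.

Yes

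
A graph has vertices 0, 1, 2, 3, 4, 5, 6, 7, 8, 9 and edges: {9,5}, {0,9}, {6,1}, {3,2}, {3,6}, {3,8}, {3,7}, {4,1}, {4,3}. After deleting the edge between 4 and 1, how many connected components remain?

2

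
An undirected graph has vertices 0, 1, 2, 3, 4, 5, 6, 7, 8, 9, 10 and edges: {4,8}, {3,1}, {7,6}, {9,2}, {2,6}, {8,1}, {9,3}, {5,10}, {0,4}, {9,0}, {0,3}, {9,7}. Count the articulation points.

Removing 9 increases the component count from 2 to 3, so 9 is a cut vertex.
By contrast removing 5 leaves 2 components; it is not a cut vertex. No other vertex is a cut vertex either.

1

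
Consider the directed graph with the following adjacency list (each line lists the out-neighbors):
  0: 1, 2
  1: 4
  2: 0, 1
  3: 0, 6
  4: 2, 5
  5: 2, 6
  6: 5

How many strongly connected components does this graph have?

2

{0, 1, 2, 4, 5, 6} are all mutually reachable — one SCC of size 6.
{3} is an SCC by itself.
That gives 2 strongly connected components.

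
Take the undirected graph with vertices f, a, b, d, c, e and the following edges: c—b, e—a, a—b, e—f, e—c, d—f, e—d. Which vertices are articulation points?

Removing e increases the component count from 1 to 2, so e is a cut vertex.
By contrast removing c leaves 1 component; it is not a cut vertex. No other vertex is a cut vertex either.

e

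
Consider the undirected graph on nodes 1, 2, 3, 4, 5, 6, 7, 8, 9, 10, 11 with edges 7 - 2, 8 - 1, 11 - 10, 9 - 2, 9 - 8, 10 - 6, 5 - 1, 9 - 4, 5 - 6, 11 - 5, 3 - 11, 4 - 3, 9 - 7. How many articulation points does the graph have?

Removing 9 increases the component count from 1 to 2, so 9 is a cut vertex.
By contrast removing 3 leaves 1 component; it is not a cut vertex. No other vertex is a cut vertex either.

1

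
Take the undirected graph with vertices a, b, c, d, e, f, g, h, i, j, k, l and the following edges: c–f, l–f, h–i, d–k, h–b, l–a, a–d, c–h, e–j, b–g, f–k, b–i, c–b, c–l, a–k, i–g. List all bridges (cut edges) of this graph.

e-j

The edges on the cycle a-d-k-a are not bridges since each lies on that cycle.
But removing e–j disconnects e from j — this is a bridge.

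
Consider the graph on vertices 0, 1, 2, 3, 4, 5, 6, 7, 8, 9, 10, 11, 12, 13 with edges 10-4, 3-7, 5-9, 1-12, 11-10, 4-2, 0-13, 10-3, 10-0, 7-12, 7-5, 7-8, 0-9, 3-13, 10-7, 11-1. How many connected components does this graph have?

6 is isolated — a component by itself.
Starting from 0 we can reach 0, 1, 2, 3, 4, 5, 7, 8, 9, 10, 11, 12, 13. That is one component of size 13.
Total: 2 components.

2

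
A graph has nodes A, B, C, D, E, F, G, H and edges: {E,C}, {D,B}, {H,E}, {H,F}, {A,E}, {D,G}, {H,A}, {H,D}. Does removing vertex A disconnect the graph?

No

Deleting A leaves 1 component (was 1) (its neighbors E, H remain connected to each other), so A is not a cut vertex.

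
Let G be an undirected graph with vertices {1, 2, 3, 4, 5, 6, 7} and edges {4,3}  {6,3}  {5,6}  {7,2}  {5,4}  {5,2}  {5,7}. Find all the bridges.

The edges on the cycle 5-7-2-5 are not bridges since each lies on that cycle.
Every edge lies on some cycle, so there are no bridges.

none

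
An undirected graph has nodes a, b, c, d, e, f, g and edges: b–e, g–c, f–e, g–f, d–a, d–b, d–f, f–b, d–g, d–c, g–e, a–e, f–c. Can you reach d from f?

Yes

From f we can reach a, b, c, d, e, f, g, which includes d.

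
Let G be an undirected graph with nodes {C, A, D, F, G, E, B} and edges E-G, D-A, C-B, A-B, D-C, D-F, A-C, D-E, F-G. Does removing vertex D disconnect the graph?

Yes

Deleting D raises the number of components from 1 to 2, so D is a cut vertex.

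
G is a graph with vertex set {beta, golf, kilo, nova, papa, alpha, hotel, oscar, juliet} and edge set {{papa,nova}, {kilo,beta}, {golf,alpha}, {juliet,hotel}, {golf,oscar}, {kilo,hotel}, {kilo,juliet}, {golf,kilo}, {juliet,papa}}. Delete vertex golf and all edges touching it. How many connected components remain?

3

With golf gone, the remaining components are: {alpha}; {oscar}; {beta, kilo, nova, papa, hotel, juliet}.
That is 3 components.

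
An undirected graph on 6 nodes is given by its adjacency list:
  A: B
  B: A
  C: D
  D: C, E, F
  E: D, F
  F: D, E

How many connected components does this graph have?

Starting from A we can reach A, B. That is one component of size 2.
Starting from C we can reach C, D, E, F. That is one component of size 4.
Total: 2 components.

2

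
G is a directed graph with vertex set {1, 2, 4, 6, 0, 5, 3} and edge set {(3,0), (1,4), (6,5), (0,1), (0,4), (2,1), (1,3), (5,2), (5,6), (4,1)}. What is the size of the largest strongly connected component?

{0, 1, 3, 4} are all mutually reachable — one SCC of size 4.
{5, 6} are all mutually reachable — one SCC of size 2.
{2} is an SCC by itself.
The largest has 4 vertices.

4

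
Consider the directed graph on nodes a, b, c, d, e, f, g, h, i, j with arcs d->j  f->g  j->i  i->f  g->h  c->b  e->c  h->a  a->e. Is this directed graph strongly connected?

There is no directed path from f to i, so the graph is not strongly connected.

No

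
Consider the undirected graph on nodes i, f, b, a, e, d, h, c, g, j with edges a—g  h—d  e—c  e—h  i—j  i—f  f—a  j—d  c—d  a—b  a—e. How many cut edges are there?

2

The edges on the cycle i-f-a-e-c-d-j-i are not bridges since each lies on that cycle.
But removing b—a disconnects b from a; removing g—a disconnects g from a — these are bridges.
That makes 2 bridges.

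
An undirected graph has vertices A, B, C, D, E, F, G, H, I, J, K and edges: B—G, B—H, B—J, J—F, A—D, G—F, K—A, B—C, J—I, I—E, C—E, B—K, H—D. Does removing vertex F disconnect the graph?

Deleting F leaves 1 component (was 1) (its neighbors G, J remain connected to each other), so F is not a cut vertex.

No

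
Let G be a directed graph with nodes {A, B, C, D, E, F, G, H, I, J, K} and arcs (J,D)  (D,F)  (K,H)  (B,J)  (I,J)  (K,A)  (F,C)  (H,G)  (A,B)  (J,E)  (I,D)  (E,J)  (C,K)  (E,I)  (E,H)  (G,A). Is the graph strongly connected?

Yes

From J we can reach every vertex (A, B, C, D, E, F, G, H, I, J, K), and every vertex can reach J (A, B, C, D, E, F, G, H, I, J, K). So the whole graph is one strongly connected component.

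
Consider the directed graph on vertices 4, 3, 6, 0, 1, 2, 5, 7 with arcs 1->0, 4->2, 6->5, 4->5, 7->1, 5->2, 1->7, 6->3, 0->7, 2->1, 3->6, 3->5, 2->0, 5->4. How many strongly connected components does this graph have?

4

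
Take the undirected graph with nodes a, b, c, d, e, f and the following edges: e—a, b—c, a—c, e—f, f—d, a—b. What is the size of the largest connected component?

6

Starting from a we can reach a, b, c, d, e, f. That is one component of size 6.
The largest has 6 vertices.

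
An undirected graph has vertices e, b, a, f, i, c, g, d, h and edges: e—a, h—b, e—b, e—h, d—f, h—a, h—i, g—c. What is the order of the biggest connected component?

5

Starting from d we can reach d, f. That is one component of size 2.
Starting from c we can reach c, g. That is one component of size 2.
Starting from a we can reach a, b, e, h, i. That is one component of size 5.
The largest has 5 vertices.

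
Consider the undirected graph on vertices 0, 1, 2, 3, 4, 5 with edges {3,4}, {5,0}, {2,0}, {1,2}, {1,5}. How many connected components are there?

Starting from 3 we can reach 3, 4. That is one component of size 2.
Starting from 0 we can reach 0, 1, 2, 5. That is one component of size 4.
Total: 2 components.

2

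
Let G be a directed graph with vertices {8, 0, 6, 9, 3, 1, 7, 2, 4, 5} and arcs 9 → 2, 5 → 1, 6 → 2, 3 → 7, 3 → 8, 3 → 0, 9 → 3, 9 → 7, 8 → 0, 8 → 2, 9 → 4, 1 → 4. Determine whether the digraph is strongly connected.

No

There is no directed path from 8 to 5, so the graph is not strongly connected.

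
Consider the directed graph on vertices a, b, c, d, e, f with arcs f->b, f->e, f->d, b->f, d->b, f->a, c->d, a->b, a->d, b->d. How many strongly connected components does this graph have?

3

{a, b, d, f} are all mutually reachable — one SCC of size 4.
{c} is an SCC by itself.
{e} is an SCC by itself.
That gives 3 strongly connected components.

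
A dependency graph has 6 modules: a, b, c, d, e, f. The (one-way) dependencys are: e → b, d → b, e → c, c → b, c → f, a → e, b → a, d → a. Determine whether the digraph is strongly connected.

There is no directed path from c to d, so the graph is not strongly connected.

No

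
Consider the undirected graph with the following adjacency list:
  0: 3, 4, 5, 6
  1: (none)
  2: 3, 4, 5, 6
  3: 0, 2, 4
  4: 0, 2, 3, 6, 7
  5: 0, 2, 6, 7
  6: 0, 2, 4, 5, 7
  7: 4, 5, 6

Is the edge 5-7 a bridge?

No

After removing 5-7, the path 5-6-7 still connects them, so the edge is not a bridge.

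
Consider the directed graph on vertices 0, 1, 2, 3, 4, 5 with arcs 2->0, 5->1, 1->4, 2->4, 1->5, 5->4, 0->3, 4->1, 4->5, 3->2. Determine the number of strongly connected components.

{0, 2, 3} are all mutually reachable — one SCC of size 3.
{1, 4, 5} are all mutually reachable — one SCC of size 3.
That gives 2 strongly connected components.

2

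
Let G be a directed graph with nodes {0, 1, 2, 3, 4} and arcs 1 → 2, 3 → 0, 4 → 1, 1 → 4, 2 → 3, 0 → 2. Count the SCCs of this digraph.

2

{0, 2, 3} are all mutually reachable — one SCC of size 3.
{1, 4} are all mutually reachable — one SCC of size 2.
That gives 2 strongly connected components.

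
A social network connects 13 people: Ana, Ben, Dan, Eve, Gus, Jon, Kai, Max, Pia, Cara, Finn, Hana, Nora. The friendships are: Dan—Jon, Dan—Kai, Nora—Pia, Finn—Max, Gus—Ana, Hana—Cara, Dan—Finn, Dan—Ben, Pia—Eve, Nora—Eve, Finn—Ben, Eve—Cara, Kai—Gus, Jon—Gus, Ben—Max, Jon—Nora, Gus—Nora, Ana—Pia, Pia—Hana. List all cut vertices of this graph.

Dan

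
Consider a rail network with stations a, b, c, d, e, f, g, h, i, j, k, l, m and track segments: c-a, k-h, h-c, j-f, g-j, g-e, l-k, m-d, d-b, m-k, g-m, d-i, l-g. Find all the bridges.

a-c, b-d, c-h, d-i, d-m, e-g, f-j, g-j, h-k

The edges on the cycle l-g-m-k-l are not bridges since each lies on that cycle.
But removing d-m disconnects d from m; removing g-e disconnects g from e; removing d-b disconnects d from b; removing g-j disconnects g from j — these are bridges.
In total 9 edges are bridges.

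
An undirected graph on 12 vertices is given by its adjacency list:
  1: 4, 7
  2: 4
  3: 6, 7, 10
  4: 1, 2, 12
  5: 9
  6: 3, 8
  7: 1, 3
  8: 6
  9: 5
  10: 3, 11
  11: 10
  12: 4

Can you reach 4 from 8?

Yes

From 8 we can reach 1, 2, 3, 4, 6, 7, 8, 10, 11, 12, which includes 4.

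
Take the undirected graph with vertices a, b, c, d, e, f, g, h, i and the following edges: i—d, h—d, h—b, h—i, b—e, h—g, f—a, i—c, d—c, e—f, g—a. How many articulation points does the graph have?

Removing h increases the component count from 1 to 2, so h is a cut vertex.
By contrast removing a leaves 1 component; it is not a cut vertex. No other vertex is a cut vertex either.

1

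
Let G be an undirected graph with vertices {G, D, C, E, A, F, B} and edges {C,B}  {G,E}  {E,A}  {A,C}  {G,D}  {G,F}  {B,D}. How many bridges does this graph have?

1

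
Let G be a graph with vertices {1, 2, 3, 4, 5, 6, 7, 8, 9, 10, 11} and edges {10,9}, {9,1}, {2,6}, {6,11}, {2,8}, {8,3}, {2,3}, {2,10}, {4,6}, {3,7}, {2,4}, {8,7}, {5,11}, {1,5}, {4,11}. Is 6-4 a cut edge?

No

After removing 6-4, the path 6-2-4 still connects them, so the edge is not a bridge.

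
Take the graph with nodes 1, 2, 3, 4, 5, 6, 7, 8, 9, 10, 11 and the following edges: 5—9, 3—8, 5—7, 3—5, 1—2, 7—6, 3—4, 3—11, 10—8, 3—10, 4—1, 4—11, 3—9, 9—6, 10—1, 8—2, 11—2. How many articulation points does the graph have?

1

Removing 3 increases the component count from 1 to 2, so 3 is a cut vertex.
By contrast removing 1 leaves 1 component; it is not a cut vertex. No other vertex is a cut vertex either.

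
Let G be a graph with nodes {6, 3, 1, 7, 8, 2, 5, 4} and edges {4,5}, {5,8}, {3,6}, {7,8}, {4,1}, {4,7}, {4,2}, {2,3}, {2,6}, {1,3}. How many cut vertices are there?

1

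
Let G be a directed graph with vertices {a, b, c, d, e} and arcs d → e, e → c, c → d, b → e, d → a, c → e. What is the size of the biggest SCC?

{c, d, e} are all mutually reachable — one SCC of size 3.
{a} is an SCC by itself.
{b} is an SCC by itself.
The largest has 3 vertices.

3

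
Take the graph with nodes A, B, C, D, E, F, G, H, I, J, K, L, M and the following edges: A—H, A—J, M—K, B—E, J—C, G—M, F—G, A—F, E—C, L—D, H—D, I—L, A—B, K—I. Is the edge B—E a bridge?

After removing B—E, the path B-A-J-C-E still connects them, so the edge is not a bridge.

No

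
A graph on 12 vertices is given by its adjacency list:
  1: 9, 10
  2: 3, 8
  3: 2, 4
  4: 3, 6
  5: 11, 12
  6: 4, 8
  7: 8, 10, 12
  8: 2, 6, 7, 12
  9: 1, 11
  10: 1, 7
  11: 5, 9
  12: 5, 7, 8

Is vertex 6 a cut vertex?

No

Deleting 6 leaves 1 component (was 1) (its neighbors 4, 8 remain connected to each other), so 6 is not a cut vertex.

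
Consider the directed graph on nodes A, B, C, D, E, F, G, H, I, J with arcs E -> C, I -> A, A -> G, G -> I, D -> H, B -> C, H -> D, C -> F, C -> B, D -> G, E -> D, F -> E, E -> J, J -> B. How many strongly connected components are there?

{B, C, E, F, J} are all mutually reachable — one SCC of size 5.
{A, G, I} are all mutually reachable — one SCC of size 3.
{D, H} are all mutually reachable — one SCC of size 2.
That gives 3 strongly connected components.

3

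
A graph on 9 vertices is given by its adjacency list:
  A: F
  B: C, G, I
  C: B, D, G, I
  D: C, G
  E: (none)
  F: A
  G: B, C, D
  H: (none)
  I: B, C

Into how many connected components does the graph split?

4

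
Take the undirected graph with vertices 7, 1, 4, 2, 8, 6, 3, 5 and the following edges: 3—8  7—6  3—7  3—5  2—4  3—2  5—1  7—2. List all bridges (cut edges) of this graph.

The edges on the cycle 3-7-2-3 are not bridges since each lies on that cycle.
But removing 7—6 disconnects 7 from 6; removing 3—5 disconnects 3 from 5; removing 3—8 disconnects 3 from 8; removing 2—4 disconnects 2 from 4 — these are bridges.
In total 5 edges are bridges.

1-5, 2-4, 3-5, 3-8, 6-7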